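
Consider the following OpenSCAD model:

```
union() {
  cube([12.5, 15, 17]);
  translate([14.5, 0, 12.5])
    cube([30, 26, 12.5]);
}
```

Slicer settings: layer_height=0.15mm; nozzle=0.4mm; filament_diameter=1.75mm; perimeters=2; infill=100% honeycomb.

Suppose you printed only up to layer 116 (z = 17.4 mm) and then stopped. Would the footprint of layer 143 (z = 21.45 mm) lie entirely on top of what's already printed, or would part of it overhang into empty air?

Compare the two slices. At z = 17.4: the cube is not intersected at this z (z outside [0, 17]); the cube at (14.5, 0) (footprint 30×26) is included at this height (area 780.00 mm²); Merging all regions: only the 30×26 cube at (14.5, 0) is present, so the union is just that shape — area = 780.00 mm². At z = 21.45: the cube does not reach this height (z outside [0, 17]); the cube at (14.5, 0) (footprint 30×26) is included at this height (area 780.00 mm²); Taking the union: only the 30×26 cube at (14.5, 0) is present, so the union is just that shape — area = 780.00 mm². Checking containment: the cross-section at z = 21.45 is a subset of the cross-section at z = 17.4.

entirely on top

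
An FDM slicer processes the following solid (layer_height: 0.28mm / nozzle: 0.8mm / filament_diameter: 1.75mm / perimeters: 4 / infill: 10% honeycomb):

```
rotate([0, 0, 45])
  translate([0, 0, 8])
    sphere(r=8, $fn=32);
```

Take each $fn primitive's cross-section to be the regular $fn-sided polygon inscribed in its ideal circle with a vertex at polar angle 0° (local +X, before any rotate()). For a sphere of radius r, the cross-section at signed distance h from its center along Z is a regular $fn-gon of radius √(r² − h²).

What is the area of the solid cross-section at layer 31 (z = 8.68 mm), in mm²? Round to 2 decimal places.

At z = 8.68 mm: the r=8 sphere contributes a regular 32-gon of circumradius √(8²−0.68²) = 7.971 (area = (32/2)·7.971²·sin(360°/32) = 198.33 mm²); (rotated 45° about Z; rotation is an isometry so areas/perimeters/island counts are preserved). Overall, the cross-section is a single solid region. Net area = 198.33 mm².

198.33 mm²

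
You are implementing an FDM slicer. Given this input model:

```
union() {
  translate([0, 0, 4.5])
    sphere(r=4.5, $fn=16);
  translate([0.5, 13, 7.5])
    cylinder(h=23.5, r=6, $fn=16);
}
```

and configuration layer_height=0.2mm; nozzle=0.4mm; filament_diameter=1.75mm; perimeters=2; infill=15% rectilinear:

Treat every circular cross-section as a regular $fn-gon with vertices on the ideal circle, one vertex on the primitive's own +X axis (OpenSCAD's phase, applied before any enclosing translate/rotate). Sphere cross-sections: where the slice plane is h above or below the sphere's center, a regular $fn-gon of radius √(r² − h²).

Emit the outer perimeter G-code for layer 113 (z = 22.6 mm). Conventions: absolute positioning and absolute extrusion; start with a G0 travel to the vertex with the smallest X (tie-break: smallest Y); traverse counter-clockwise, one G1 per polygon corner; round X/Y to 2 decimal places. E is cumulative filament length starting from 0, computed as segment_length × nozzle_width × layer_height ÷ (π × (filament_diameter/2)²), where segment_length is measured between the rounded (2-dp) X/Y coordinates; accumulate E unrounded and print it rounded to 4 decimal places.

G0 X-5.50 Y13.00 Z22.60
G1 X-5.04 Y10.70 E0.0780
G1 X-3.74 Y8.76 E0.1557
G1 X-1.80 Y7.46 E0.2334
G1 X0.50 Y7.00 E0.3114
G1 X2.80 Y7.46 E0.3894
G1 X4.74 Y8.76 E0.4671
G1 X6.04 Y10.70 E0.5447
G1 X6.50 Y13.00 E0.6227
G1 X6.04 Y15.30 E0.7008
G1 X4.74 Y17.24 E0.7784
G1 X2.80 Y18.54 E0.8561
G1 X0.50 Y19.00 E0.9341
G1 X-1.80 Y18.54 E1.0121
G1 X-3.74 Y17.24 E1.0898
G1 X-5.04 Y15.30 E1.1675
G1 X-5.50 Y13.00 E1.2455

At z = 22.6 mm: the sphere does not reach this height (|z−center|=18.100 > r=4.5); the cylinder at (0.5, 13): section is a regular 16-gon, circumradius r=6; Merging all regions: only the r=6 cylinder at (0.5, 13) is present, so the union is just that shape — 1 connected region. The outline is a single polygon with 16 vertices. Extrusion per mm of travel: 0.4 × 0.2 / (π × 0.875²) = 0.033260. Accumulating E over each segment gives final E = 1.2455.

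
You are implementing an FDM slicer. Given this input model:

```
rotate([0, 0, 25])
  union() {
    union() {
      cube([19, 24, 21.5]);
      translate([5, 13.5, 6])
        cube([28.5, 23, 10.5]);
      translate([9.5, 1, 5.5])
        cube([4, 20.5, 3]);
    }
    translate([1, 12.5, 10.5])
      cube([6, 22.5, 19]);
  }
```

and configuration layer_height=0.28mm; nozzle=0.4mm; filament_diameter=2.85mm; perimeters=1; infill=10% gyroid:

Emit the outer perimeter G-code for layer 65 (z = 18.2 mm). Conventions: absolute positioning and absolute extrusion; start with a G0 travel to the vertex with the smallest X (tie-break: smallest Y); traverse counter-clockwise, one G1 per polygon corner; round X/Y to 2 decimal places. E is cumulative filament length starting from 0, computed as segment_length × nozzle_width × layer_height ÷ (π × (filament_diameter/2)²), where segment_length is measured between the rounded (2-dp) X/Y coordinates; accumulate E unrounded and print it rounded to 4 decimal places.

G0 X-13.89 Y32.14 Z18.20
G1 X-9.24 Y22.17 E0.1931
G1 X-10.14 Y21.75 E0.2106
G1 X0.00 Y0.00 E0.6319
G1 X17.22 Y8.03 E0.9655
G1 X7.08 Y29.78 E1.3868
G1 X-3.80 Y24.71 E1.5975
G1 X-8.45 Y34.68 E1.7907
G1 X-13.89 Y32.14 E1.8961

At z = 18.2 mm: the 19×24 cube contributes its full rectangle; the cube at (5, 13.5) is absent (z outside [6, 16.5]); the cube at (9.5, 1) does not reach this height (z outside [5.5, 8.5]); Taking the union: only the 19×24 cube is present, so the union is just that shape — 1 connected region; the cube at (1, 12.5) (footprint 6×22.5) is included at this height; Taking the union: the regions partially overlap (shared area 69.00 mm²), so overlapping operands fuse into one piece — 1 connected region; (rotated 25° about Z; rotation is an isometry so areas/perimeters/island counts are preserved). The outline is a single polygon with 8 vertices. Extrusion per mm of travel: 0.4 × 0.28 / (π × 1.425²) = 0.017557. Accumulating E over each segment gives final E = 1.8961.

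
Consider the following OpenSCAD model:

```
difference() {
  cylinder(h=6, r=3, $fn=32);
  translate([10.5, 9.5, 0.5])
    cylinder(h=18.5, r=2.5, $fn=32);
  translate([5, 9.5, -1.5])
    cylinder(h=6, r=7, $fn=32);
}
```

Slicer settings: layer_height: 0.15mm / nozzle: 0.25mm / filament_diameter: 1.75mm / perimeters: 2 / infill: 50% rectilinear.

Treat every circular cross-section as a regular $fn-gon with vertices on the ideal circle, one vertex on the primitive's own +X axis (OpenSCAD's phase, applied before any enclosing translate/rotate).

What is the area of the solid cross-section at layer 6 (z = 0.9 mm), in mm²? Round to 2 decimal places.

28.09 mm²

At z = 0.9 mm: the cylinder: section is a regular 32-gon, circumradius r=3 (area = (32/2)·3.000²·sin(360°/32) = 28.09 mm²); the r=2.5 cylinder at (10.5, 9.5) contributes a regular 32-gon of circumradius 2.5 (area = (32/2)·2.500²·sin(360°/32) = 19.51 mm²); the cylinder at (5, 9.5): section is a regular 32-gon, circumradius r=7 (area = (32/2)·7.000²·sin(360°/32) = 152.95 mm²); Subtracting the remaining from the first: starting from the r=3 cylinder (28.09 mm²), the r=2.5 cylinder at (10.5, 9.5) misses the remaining region (no effect); the r=7 cylinder at (5, 9.5) misses the remaining region (no effect) — area = 28.09 mm². Overall, the cross-section is a single solid region. Net area = 28.09 mm².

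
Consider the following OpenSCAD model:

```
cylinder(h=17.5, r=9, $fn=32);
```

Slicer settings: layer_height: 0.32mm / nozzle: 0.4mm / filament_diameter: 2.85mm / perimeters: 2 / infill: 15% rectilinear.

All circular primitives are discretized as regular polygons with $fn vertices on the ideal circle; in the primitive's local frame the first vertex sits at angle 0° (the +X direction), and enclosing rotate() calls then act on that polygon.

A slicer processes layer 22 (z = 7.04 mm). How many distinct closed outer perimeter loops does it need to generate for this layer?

1

At z = 7.04 mm: the r=9 cylinder contributes a regular 32-gon of circumradius 9. The result has 1 disconnected region.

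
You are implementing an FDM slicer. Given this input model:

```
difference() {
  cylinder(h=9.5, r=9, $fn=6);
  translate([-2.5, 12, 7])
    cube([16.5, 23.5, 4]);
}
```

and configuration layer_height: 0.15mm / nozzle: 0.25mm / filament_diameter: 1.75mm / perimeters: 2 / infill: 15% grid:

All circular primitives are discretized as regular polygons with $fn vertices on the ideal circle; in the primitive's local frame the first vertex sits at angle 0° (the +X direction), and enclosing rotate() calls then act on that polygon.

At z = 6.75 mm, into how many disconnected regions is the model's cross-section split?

1

At z = 6.75 mm: the r=9 cylinder gives a regular 6-gon of circumradius 9 (constant along its height); the cube at (-2.5, 12) is absent (z outside [7, 11]); After the difference (first − rest): none of the subtracted shapes is present at this height, so the r=9 cylinder is unchanged — 1 connected region. The result has 1 disconnected region.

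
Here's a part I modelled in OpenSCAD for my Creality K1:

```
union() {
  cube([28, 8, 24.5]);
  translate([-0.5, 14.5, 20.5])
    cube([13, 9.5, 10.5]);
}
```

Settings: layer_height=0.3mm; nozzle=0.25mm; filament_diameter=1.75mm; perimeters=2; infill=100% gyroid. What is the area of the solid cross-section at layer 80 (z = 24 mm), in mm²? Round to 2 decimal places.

At z = 24 mm: the cube (footprint 28×8) is included at this height (area 224.00 mm²); the 13×9.5 cube at (-0.5, 14.5) contributes its full rectangle (area 123.50 mm²); Taking the union: the 2 present regions are separate (no shared area or edge), so areas and boundary lengths simply add and each stays a separate island — area = 347.50 mm². Overall, the cross-section has 2 separate islands. Net area = 347.50 mm².

347.50 mm²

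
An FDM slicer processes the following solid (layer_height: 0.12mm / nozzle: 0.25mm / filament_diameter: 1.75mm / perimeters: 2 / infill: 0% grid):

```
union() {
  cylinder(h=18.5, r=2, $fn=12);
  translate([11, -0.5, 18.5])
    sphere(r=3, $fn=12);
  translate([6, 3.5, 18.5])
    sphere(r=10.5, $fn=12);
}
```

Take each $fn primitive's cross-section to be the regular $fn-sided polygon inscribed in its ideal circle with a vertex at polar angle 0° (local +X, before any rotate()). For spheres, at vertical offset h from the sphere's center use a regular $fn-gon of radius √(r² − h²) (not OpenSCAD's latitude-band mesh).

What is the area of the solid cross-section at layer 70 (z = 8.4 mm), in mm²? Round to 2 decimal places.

36.72 mm²

At z = 8.4 mm: the cylinder: section is a regular 12-gon, circumradius r=2 (area = (12/2)·2.000²·sin(360°/12) = 12.00 mm²); the sphere at (11, -0.5) does not reach this height (|z−center|=10.100 > r=3); the r=10.5 sphere at (6, 3.5) contributes a regular 12-gon of circumradius √(10.5²−10.1²) = 2.871 (area = (12/2)·2.871²·sin(360°/12) = 24.72 mm²); Merging all regions: the 2 present regions are separate (no shared area or edge), so areas and boundary lengths simply add and each stays a separate island — area = 36.72 mm². Overall, the cross-section has 2 separate islands. Net area = 36.72 mm².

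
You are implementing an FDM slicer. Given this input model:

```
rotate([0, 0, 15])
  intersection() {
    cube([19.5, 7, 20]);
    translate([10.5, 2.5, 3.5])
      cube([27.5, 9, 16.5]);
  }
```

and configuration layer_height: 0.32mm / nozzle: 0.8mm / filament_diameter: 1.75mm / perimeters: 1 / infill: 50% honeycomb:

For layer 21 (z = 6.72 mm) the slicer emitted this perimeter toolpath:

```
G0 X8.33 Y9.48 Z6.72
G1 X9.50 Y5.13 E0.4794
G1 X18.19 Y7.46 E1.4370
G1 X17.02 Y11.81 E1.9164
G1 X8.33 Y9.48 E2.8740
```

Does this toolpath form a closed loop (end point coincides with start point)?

Start point (G0): (8.33, 9.48). End point (last G1): the path returns to the start — closed.

yes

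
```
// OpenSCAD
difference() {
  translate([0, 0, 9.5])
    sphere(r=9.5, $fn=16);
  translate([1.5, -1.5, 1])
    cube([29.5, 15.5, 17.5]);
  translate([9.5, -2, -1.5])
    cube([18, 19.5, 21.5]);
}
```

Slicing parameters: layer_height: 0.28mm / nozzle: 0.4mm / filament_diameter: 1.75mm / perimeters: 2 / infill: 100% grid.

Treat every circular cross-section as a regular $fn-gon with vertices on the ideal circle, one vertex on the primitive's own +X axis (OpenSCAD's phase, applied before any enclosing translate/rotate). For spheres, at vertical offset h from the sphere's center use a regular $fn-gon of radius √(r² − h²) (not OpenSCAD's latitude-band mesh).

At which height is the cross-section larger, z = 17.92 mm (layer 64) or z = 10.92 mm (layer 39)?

layer 39 (z = 10.92 mm)

Layer 64 (z = 17.92): the r=9.5 sphere contributes a regular 16-gon of circumradius √(9.5²−8.42²) = 4.399 (area = (16/2)·4.399²·sin(360°/16) = 59.25 mm²); the cube at (1.5, -1.5) is present — its section is the full 29.5×15.5 rectangle (area 457.25 mm²); the 18×19.5 cube at (9.5, -2) contributes its full rectangle (area 351.00 mm²); Subtracting the remaining from the first: starting from the r=9.5 sphere (59.25 mm²), the 29.5×15.5 cube at (1.5, -1.5) partially overlaps it — only the 12.56 mm² overlap (of its 457.25 mm²) is removed, clipping the outline; the 18×19.5 cube at (9.5, -2) misses the remaining region (no effect) — area = 46.69 mm². So its area = 46.69 mm². Layer 39 (z = 10.92): the r=9.5 sphere slices to a regular 16-gon of circumradius 9.393 (√(r²−h²) with h=1.42 from center) (area = (16/2)·9.393²·sin(360°/16) = 270.12 mm²); the 29.5×15.5 cube at (1.5, -1.5) contributes its full rectangle (area 457.25 mm²); the 18×19.5 cube at (9.5, -2) contributes its full rectangle (area 351.00 mm²); Subtracting the remaining from the first: starting from the r=9.5 sphere (270.12 mm²), the 29.5×15.5 cube at (1.5, -1.5) partially overlaps it — only the 65.28 mm² overlap (of its 457.25 mm²) is removed, clipping the outline; the 18×19.5 cube at (9.5, -2) misses the remaining region (no effect) — area = 204.84 mm². So its area = 204.84 mm². Layer 39 is larger (204.84 vs 46.69 mm²).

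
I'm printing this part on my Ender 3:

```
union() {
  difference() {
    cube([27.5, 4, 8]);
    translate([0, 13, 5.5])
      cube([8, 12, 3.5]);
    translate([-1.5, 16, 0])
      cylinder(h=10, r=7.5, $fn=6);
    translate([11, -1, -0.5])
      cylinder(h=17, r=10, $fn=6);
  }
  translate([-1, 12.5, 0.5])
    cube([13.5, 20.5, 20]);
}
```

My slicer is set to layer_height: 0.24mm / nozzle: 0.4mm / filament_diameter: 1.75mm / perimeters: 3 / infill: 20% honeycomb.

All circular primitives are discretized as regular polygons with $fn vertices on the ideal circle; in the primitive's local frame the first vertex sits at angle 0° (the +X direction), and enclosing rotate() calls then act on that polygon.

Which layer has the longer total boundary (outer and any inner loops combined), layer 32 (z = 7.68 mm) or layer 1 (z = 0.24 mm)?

layer 32 (z = 7.68 mm)

Layer 32 (z = 7.68): the cube (footprint 27.5×4) is included at this height (perimeter 63.00 mm); the cube at (0, 13) is present — its section is the full 8×12 rectangle (perimeter 40.00 mm); the r=7.5 cylinder at (-1.5, 16) gives a regular 6-gon of circumradius 7.5 (constant along its height) (perimeter = 2·6·7.500·sin(180°/6) = 45.00 mm); the r=10 cylinder at (11, -1) contributes a regular 6-gon of circumradius 10 (perimeter = 2·6·10.000·sin(180°/6) = 60.00 mm); After the difference (first − rest): starting from the 27.5×4 cube, the 8×12 cube at (0, 13) misses the remaining region (no effect); the r=7.5 cylinder at (-1.5, 16) misses the remaining region (no effect); the r=10 cylinder at (11, -1) partially overlaps it — only the 66.14 mm² overlap (of its 259.81 mm²) is removed, clipping the outline — boundary = 39.17 mm; the cube at (-1, 12.5) (footprint 13.5×20.5) is included at this height (perimeter 68.00 mm); Combining (union): the 2 present regions are separate (no shared area or edge), so areas and boundary lengths simply add and each stays a separate island — boundary = 107.17 mm. So its perimeter = 107.17 mm. Layer 1 (z = 0.24): the cube is present — its section is the full 27.5×4 rectangle (perimeter 63.00 mm); the cube at (0, 13) is absent (z outside [5.5, 9]); the cylinder at (-1.5, 16): section is a regular 6-gon, circumradius r=7.5 (perimeter = 2·6·7.500·sin(180°/6) = 45.00 mm); the r=10 cylinder at (11, -1) contributes a regular 6-gon of circumradius 10 (perimeter = 2·6·10.000·sin(180°/6) = 60.00 mm); Taking the first minus the rest: starting from the 27.5×4 cube, the r=7.5 cylinder at (-1.5, 16) misses the remaining region (no effect); the r=10 cylinder at (11, -1) partially overlaps it — only the 66.14 mm² overlap (of its 259.81 mm²) is removed, clipping the outline — boundary = 39.17 mm; the cube at (-1, 12.5) does not reach this height (z outside [0.5, 20.5]); Taking the union: only that combined region is present, so the union is just that shape — boundary = 39.17 mm. So its perimeter = 39.17 mm. Layer 32 is larger (107.17 vs 39.17 mm).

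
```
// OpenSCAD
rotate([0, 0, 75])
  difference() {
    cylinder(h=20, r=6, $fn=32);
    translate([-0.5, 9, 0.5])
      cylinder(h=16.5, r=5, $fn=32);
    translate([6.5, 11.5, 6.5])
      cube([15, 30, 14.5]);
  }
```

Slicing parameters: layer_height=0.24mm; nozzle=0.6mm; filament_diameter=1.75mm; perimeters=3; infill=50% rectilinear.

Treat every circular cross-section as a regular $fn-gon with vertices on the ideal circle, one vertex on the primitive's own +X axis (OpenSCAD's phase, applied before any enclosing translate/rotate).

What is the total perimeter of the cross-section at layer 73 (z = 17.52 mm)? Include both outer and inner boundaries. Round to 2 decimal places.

37.64 mm

At z = 17.52 mm: the r=6 cylinder gives a regular 32-gon of circumradius 6 (constant along its height) (perimeter = 2·32·6.000·sin(180°/32) = 37.64 mm); the cylinder at (-0.5, 9) does not reach this height (z outside [0.5, 17]); the cube at (6.5, 11.5) (footprint 15×30) is included at this height (perimeter 90.00 mm); Taking the first minus the rest: starting from the r=6 cylinder, the 15×30 cube at (6.5, 11.5) misses the remaining region (no effect) — boundary = 37.64 mm; (rotated 75° about Z; rotation is an isometry so areas/perimeters/island counts are preserved). Overall, the cross-section is a single solid region. Total boundary length (outer) = 37.64 mm.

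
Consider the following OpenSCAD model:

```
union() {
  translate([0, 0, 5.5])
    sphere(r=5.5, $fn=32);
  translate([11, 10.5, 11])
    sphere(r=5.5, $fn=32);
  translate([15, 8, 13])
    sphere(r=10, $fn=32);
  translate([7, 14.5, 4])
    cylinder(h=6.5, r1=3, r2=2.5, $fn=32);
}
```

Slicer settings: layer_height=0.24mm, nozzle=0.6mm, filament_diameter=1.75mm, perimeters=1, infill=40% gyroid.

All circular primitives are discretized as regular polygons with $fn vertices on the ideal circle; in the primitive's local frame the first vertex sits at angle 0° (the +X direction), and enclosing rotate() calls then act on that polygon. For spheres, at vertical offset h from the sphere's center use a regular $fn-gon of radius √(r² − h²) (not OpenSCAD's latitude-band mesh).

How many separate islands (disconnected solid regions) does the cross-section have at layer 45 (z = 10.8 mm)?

2

At z = 10.8 mm: the r=5.5 sphere contributes a regular 32-gon of circumradius √(5.5²−5.3²) = 1.470; the r=5.5 sphere at (11, 10.5) contributes a regular 32-gon of circumradius √(5.5²−0.2²) = 5.496; the r=10 sphere at (15, 8) slices to a regular 32-gon of circumradius 9.755 (√(r²−h²) with h=2.2 from center); the cone at (7, 14.5) is not intersected at this z (z outside [4, 10.5]); Taking the union: the regions partially overlap (shared area 92.24 mm²), so overlapping operands fuse into one piece — 2 connected regions. Overall, the cross-section has 2 separate islands. Island count = 2.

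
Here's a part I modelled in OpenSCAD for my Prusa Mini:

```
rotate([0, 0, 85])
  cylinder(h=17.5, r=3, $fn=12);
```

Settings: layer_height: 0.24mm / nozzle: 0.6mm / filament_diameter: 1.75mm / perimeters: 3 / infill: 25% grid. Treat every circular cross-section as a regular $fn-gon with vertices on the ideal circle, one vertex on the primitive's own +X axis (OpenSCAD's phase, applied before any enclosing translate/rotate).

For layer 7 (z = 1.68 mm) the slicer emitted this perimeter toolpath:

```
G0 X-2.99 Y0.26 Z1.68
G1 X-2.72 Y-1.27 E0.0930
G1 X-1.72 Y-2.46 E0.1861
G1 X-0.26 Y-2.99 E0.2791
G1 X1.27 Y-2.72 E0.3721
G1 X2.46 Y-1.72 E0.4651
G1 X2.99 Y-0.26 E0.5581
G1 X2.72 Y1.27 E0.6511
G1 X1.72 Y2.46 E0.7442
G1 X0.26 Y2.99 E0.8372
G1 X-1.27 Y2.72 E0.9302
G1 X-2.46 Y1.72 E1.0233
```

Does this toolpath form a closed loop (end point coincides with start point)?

no

Start point (G0): (-2.99, 0.26). End point (last G1): the path does not return to the start — open.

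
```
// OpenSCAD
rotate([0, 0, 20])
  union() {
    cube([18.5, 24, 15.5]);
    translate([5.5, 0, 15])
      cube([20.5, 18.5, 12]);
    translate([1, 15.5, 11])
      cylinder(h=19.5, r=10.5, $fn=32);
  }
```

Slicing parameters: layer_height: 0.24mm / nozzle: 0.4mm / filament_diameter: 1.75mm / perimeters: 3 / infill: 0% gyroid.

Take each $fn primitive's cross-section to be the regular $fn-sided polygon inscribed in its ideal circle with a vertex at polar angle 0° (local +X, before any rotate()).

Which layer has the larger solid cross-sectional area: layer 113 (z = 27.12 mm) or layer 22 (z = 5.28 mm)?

Layer 113 (z = 27.12): the cube does not reach this height (z outside [0, 15.5]); the cube at (5.5, 0) is not intersected at this z (z outside [15, 27]); the r=10.5 cylinder at (1, 15.5) contributes a regular 32-gon of circumradius 10.5 (area = (32/2)·10.500²·sin(360°/32) = 344.14 mm²); Combining (union): only the r=10.5 cylinder at (1, 15.5) is present, so the union is just that shape — area = 344.14 mm²; (whole slice rotated 20° about Z — lengths, areas and connectivity unchanged). So its area = 344.14 mm². Layer 22 (z = 5.28): the cube (footprint 18.5×24) is included at this height (area 444.00 mm²); the cube at (5.5, 0) is not intersected at this z (z outside [15, 27]); the cylinder at (1, 15.5) does not reach this height (z outside [11, 30.5]); Merging all regions: only the 18.5×24 cube is present, so the union is just that shape — area = 444.00 mm²; (whole slice rotated 20° about Z — lengths, areas and connectivity unchanged). So its area = 444.00 mm². Layer 22 is larger (444.00 vs 344.14 mm²).

layer 22 (z = 5.28 mm)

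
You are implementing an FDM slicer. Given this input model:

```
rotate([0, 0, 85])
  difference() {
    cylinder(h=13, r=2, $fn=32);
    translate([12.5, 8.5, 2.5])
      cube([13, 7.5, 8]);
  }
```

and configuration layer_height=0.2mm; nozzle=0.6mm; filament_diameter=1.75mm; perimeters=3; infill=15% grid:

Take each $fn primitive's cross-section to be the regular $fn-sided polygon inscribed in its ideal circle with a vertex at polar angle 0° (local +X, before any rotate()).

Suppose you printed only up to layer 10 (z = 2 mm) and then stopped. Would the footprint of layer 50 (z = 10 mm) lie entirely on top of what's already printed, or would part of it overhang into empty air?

entirely on top

Compare the two slices. At z = 2: the r=2 cylinder gives a regular 32-gon of circumradius 2 (constant along its height) (area = (32/2)·2.000²·sin(360°/32) = 12.49 mm²); the cube at (12.5, 8.5) is not intersected at this z (z outside [2.5, 10.5]); Taking the first minus the rest: none of the subtracted shapes is present at this height, so the r=2 cylinder is unchanged — area = 12.49 mm²; (whole slice rotated 85° about Z — lengths, areas and connectivity unchanged). At z = 10: the r=2 cylinder gives a regular 32-gon of circumradius 2 (constant along its height) (area = (32/2)·2.000²·sin(360°/32) = 12.49 mm²); the 13×7.5 cube at (12.5, 8.5) contributes its full rectangle (area 97.50 mm²); Taking the first minus the rest: starting from the r=2 cylinder (12.49 mm²), the 13×7.5 cube at (12.5, 8.5) misses the remaining region (no effect) — area = 12.49 mm²; (rotated 85° about Z; rotation is an isometry so areas/perimeters/island counts are preserved). Checking containment: the cross-section at z = 10 is a subset of the cross-section at z = 2.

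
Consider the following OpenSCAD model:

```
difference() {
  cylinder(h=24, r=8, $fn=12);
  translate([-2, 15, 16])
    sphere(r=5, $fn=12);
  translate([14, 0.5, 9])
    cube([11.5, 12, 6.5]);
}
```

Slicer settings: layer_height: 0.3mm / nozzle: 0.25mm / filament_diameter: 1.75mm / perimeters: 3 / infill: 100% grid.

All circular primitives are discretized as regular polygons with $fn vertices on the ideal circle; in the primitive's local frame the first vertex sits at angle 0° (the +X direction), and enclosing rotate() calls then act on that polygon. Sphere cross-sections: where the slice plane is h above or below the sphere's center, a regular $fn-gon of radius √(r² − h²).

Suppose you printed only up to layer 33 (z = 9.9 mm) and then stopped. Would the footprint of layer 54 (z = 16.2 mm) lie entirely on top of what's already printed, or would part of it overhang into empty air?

entirely on top

Compare the two slices. At z = 9.9: the r=8 cylinder contributes a regular 12-gon of circumradius 8 (area = (12/2)·8.000²·sin(360°/12) = 192.00 mm²); the sphere at (-2, 15) is absent (|z−center|=6.100 > r=5); the 11.5×12 cube at (14, 0.5) contributes its full rectangle (area 138.00 mm²); Subtracting the remaining from the first: starting from the r=8 cylinder (192.00 mm²), the 11.5×12 cube at (14, 0.5) misses the remaining region (no effect) — area = 192.00 mm². At z = 16.2: the r=8 cylinder gives a regular 12-gon of circumradius 8 (constant along its height) (area = (12/2)·8.000²·sin(360°/12) = 192.00 mm²); the sphere at (-2, 15): section is a regular 12-gon, circumradius = √(r²−h²) = √(5²−0.2²) = 4.996 (area = (12/2)·4.996²·sin(360°/12) = 74.88 mm²); the cube at (14, 0.5) is not intersected at this z (z outside [9, 15.5]); After the difference (first − rest): starting from the r=8 cylinder (192.00 mm²), the r=5 sphere at (-2, 15) misses the remaining region (no effect) — area = 192.00 mm². Checking containment: the cross-section at z = 16.2 is a subset of the cross-section at z = 9.9.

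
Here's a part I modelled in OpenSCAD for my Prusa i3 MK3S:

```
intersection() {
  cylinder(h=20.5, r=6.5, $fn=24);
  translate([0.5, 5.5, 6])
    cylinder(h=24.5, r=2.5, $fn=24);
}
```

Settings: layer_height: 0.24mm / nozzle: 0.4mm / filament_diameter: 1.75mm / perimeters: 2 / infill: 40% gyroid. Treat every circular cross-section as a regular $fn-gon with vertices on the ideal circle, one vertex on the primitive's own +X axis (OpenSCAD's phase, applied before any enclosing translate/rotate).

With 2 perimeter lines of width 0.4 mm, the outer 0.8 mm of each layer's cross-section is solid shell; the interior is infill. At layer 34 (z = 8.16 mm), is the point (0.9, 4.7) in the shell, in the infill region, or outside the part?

At z = 8.16 mm: the r=6.5 cylinder contributes a regular 24-gon of circumradius 6.5; the r=2.5 cylinder at (0.5, 5.5) contributes a regular 24-gon of circumradius 2.5; Taking the intersection: the r=2.5 cylinder at (0.5, 5.5) partially overlaps the r=6.5 cylinder; clipping to the common part keeps 13.56 mm² — 1 connected region. Overall, the cross-section is a single solid region. The nearest boundary edge runs (1.75, 3.33)→(1.15, 3.09); distance from the point to it = 1.59 mm. The point is inside the cross-section and 1.59 mm from the nearest boundary — more than the 0.8 mm shell width (2 × 0.4), so it's in the infill interior.

infill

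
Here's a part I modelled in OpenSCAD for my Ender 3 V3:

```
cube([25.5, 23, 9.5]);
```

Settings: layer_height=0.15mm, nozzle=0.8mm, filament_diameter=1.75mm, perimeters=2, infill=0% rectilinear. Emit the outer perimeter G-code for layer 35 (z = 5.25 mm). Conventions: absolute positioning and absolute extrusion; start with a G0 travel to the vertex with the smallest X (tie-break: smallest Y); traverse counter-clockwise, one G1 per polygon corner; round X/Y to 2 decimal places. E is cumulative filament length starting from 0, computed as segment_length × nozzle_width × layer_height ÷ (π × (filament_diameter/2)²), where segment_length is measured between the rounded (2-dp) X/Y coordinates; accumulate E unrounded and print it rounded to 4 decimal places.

G0 X0.00 Y0.00 Z5.25
G1 X25.50 Y0.00 E1.2722
G1 X25.50 Y23.00 E2.4197
G1 X0.00 Y23.00 E3.6919
G1 X0.00 Y0.00 E4.8393

At z = 5.25 mm: the cube is present — its section is the full 25.5×23 rectangle. The outline is a single polygon with 4 vertices. Extrusion per mm of travel: 0.8 × 0.15 / (π × 0.875²) = 0.049890. Accumulating E over each segment gives final E = 4.8393.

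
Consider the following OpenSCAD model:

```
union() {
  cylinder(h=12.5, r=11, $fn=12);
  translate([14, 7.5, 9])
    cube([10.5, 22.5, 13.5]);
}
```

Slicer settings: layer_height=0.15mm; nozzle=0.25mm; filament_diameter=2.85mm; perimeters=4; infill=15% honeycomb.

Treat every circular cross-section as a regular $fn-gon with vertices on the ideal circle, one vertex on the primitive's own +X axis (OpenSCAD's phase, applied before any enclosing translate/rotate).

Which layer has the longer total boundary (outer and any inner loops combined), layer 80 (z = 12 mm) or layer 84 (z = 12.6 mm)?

Layer 80 (z = 12): the r=11 cylinder gives a regular 12-gon of circumradius 11 (constant along its height) (perimeter = 2·12·11.000·sin(180°/12) = 68.33 mm); the cube at (14, 7.5) (footprint 10.5×22.5) is included at this height (perimeter 66.00 mm); Combining (union): the 2 present regions are separate (no shared area or edge), so areas and boundary lengths simply add and each stays a separate island — boundary = 134.33 mm. So its perimeter = 134.33 mm. Layer 84 (z = 12.6): the cylinder is not intersected at this z (z outside [0, 12.5]); the 10.5×22.5 cube at (14, 7.5) contributes its full rectangle (perimeter 66.00 mm); Taking the union: only the 10.5×22.5 cube at (14, 7.5) is present, so the union is just that shape — boundary = 66.00 mm. So its perimeter = 66.00 mm. Layer 80 is larger (134.33 vs 66.00 mm).

layer 80 (z = 12 mm)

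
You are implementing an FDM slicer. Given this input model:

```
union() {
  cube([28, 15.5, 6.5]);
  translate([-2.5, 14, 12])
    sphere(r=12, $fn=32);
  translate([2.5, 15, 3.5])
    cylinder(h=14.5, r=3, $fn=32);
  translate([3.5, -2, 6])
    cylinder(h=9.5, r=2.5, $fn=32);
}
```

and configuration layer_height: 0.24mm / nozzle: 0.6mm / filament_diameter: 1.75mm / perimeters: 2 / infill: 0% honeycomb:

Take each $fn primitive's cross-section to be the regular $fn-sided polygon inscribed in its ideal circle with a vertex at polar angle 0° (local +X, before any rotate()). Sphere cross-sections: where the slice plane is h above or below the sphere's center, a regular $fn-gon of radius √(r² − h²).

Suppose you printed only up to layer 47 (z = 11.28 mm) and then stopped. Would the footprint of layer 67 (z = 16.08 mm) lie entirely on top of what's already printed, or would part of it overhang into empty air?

Compare the two slices. At z = 11.28: the cube is absent (z outside [0, 6.5]); the r=12 sphere at (-2.5, 14) slices to a regular 32-gon of circumradius 11.978 (√(r²−h²) with h=0.72 from center) (area = (32/2)·11.978²·sin(360°/32) = 447.87 mm²); the r=3 cylinder at (2.5, 15) contributes a regular 32-gon of circumradius 3 (area = (32/2)·3.000²·sin(360°/32) = 28.09 mm²); the cylinder at (3.5, -2): section is a regular 32-gon, circumradius r=2.5 (area = (32/2)·2.500²·sin(360°/32) = 19.51 mm²); Merging all regions: the regions partially overlap — summed areas 495.47 mm² minus the doubly-counted overlap 28.09 mm² gives 467.38 mm² — area = 467.38 mm². At z = 16.08: the cube does not reach this height (z outside [0, 6.5]); the sphere at (-2.5, 14): section is a regular 32-gon, circumradius = √(r²−h²) = √(12²−4.08²) = 11.285 (area = (32/2)·11.285²·sin(360°/32) = 397.53 mm²); the r=3 cylinder at (2.5, 15) contributes a regular 32-gon of circumradius 3 (area = (32/2)·3.000²·sin(360°/32) = 28.09 mm²); the cylinder at (3.5, -2) is absent (z outside [6, 15.5]); Taking the union: the r=3 cylinder at (2.5, 15) lies entirely inside the r=12 sphere at (-2.5, 14), so the union is just the r=12 sphere at (-2.5, 14) — area = 397.53 mm². Checking containment: the cross-section at z = 16.08 is a subset of the cross-section at z = 11.28.

entirely on top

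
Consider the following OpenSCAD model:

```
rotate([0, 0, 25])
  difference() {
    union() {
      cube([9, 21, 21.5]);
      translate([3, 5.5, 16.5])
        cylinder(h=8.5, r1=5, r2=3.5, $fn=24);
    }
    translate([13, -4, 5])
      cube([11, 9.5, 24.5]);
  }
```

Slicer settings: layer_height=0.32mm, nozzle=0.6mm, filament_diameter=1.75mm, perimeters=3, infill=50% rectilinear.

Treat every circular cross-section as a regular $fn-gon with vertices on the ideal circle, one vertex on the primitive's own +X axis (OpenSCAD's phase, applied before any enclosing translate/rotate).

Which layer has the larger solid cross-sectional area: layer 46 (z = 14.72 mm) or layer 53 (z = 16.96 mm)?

layer 53 (z = 16.96 mm)

Layer 46 (z = 14.72): the cube (footprint 9×21) is included at this height (area 189.00 mm²); the cone at (3, 5.5) is absent (z outside [16.5, 25]); Taking the union: only the 9×21 cube is present, so the union is just that shape — area = 189.00 mm²; the cube at (13, -4) is present — its section is the full 11×9.5 rectangle (area 104.50 mm²); Subtracting the remaining from the first: starting from that combined region (189.00 mm²), the 11×9.5 cube at (13, -4) misses the remaining region (no effect) — area = 189.00 mm²; (whole slice rotated 25° about Z — lengths, areas and connectivity unchanged). So its area = 189.00 mm². Layer 53 (z = 16.96): the cube is present — its section is the full 9×21 rectangle (area 189.00 mm²); the cone at (3, 5.5) contributes a regular 24-gon of circumradius 4.919 (interpolated between r1=5 and r2=3.5 at t=0.054) (area = (24/2)·4.919²·sin(360°/24) = 75.14 mm²); Merging all regions: the regions partially overlap — summed areas 264.14 mm² minus the doubly-counted overlap 64.95 mm² gives 199.19 mm² — area = 199.19 mm²; the cube at (13, -4) is present — its section is the full 11×9.5 rectangle (area 104.50 mm²); Taking the first minus the rest: starting from that combined region (199.19 mm²), the 11×9.5 cube at (13, -4) misses the remaining region (no effect) — area = 199.19 mm²; (rotated 25° about Z; rotation is an isometry so areas/perimeters/island counts are preserved). So its area = 199.19 mm². Layer 53 is larger (199.19 vs 189.00 mm²).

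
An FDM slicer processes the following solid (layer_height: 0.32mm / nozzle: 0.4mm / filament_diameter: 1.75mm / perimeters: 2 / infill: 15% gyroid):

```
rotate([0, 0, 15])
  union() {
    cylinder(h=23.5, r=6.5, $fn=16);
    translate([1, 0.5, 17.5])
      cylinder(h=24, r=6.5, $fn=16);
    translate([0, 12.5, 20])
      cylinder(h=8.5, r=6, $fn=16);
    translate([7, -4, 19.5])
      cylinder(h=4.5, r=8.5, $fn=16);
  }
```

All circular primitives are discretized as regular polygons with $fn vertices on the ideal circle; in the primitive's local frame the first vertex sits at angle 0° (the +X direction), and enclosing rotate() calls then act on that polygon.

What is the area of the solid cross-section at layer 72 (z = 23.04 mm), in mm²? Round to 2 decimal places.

At z = 23.04 mm: the r=6.5 cylinder gives a regular 16-gon of circumradius 6.5 (constant along its height) (area = (16/2)·6.500²·sin(360°/16) = 129.35 mm²); the r=6.5 cylinder at (1, 0.5) contributes a regular 16-gon of circumradius 6.5 (area = (16/2)·6.500²·sin(360°/16) = 129.35 mm²); the r=6 cylinder at (0, 12.5) gives a regular 16-gon of circumradius 6 (constant along its height) (area = (16/2)·6.000²·sin(360°/16) = 110.21 mm²); the r=8.5 cylinder at (7, -4) gives a regular 16-gon of circumradius 8.5 (constant along its height) (area = (16/2)·8.500²·sin(360°/16) = 221.19 mm²); Merging all regions: the regions partially overlap — summed areas 590.10 mm² minus the doubly-counted overlap 182.05 mm² gives 408.05 mm² — area = 408.05 mm²; (whole slice rotated 15° about Z — lengths, areas and connectivity unchanged). Overall, the cross-section is a single solid region. Net area = 408.05 mm².

408.05 mm²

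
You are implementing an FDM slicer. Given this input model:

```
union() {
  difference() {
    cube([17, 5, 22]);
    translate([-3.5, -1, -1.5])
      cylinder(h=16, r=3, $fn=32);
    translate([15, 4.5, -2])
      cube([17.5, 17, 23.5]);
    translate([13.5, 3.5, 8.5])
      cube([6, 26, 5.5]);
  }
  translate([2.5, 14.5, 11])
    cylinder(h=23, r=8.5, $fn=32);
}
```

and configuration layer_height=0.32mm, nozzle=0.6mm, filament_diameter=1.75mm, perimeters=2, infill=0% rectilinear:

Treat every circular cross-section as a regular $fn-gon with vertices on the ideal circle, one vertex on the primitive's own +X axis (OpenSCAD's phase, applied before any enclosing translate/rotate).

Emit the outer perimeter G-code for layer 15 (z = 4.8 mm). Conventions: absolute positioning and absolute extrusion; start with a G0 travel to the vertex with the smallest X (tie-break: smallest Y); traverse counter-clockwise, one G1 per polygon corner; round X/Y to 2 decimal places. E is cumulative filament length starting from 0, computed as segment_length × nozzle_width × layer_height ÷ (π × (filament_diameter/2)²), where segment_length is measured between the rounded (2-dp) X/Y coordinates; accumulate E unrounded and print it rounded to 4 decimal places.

At z = 4.8 mm: the cube is present — its section is the full 17×5 rectangle; the cylinder at (-3.5, -1): section is a regular 32-gon, circumradius r=3; the cube at (15, 4.5) (footprint 17.5×17) is included at this height; the cube at (13.5, 3.5) is absent (z outside [8.5, 14]); Taking the first minus the rest: starting from the 17×5 cube, the r=3 cylinder at (-3.5, -1) misses the remaining region (no effect); the 17.5×17 cube at (15, 4.5) partially overlaps it — only the 1.00 mm² overlap (of its 297.50 mm²) is removed, clipping the outline — 1 connected region; the cylinder at (2.5, 14.5) does not reach this height (z outside [11, 34]); Taking the union: only that combined region is present, so the union is just that shape — 1 connected region. The outline is a single polygon with 6 vertices. Extrusion per mm of travel: 0.6 × 0.32 / (π × 0.875²) = 0.079824. Accumulating E over each segment gives final E = 3.5123.

G0 X0.00 Y0.00 Z4.80
G1 X17.00 Y0.00 E1.3570
G1 X17.00 Y4.50 E1.7162
G1 X15.00 Y4.50 E1.8759
G1 X15.00 Y5.00 E1.9158
G1 X0.00 Y5.00 E3.1131
G1 X0.00 Y0.00 E3.5123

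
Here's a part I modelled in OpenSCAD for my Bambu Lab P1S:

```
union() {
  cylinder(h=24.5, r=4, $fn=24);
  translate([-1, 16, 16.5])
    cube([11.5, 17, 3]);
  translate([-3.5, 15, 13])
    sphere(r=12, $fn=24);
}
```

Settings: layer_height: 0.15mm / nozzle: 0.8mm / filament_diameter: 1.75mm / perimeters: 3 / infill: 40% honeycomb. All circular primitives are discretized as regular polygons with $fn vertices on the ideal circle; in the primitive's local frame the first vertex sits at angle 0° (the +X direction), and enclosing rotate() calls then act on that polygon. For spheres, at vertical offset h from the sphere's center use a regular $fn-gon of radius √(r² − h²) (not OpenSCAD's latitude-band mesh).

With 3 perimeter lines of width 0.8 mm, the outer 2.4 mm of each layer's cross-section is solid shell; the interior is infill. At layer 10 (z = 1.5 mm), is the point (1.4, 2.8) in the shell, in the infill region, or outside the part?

shell

At z = 1.5 mm: the r=4 cylinder contributes a regular 24-gon of circumradius 4; the cube at (-1, 16) is absent (z outside [16.5, 19.5]); the r=12 sphere at (-3.5, 15) contributes a regular 24-gon of circumradius √(12²−11.5²) = 3.428; Taking the union: the 2 present regions are separate (no shared area or edge), so areas and boundary lengths simply add and each stays a separate island — 2 connected regions. Overall, the cross-section has 2 separate islands. The nearest boundary edge runs (1.04, 3.86)→(2.00, 3.46); distance from the point to it = 0.84 mm. (Shell/infill is judged within the island containing the point — the largest one.) The point is inside the cross-section, 0.84 mm from the nearest boundary — within the 2.4 mm shell band (3 × 0.8).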